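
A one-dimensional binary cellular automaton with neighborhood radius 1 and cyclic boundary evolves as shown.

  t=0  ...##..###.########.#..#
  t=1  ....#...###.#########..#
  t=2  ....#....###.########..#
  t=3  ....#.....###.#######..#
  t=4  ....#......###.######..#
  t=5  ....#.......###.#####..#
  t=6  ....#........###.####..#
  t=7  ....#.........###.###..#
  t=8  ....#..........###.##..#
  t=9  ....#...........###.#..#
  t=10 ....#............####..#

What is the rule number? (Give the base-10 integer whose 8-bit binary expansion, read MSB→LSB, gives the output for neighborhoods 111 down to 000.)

  nb ###: next=#  (t=0,i=8, bit7=1)
  nb ##.: next=#  (t=0,i=4, bit6=1)
  nb #.#: next=#  (t=0,i=10, bit5=1)
  nb #..: next=.  (t=0,i=0, bit4=0)
  nb .##: next=.  (t=0,i=3, bit3=0)
  nb .#.: next=#  (t=0,i=20, bit2=1)
  nb ..#: next=.  (t=0,i=2, bit1=0)
  nb ...: next=.  (t=0,i=1, bit0=0)
  bits 11100100 = 228

228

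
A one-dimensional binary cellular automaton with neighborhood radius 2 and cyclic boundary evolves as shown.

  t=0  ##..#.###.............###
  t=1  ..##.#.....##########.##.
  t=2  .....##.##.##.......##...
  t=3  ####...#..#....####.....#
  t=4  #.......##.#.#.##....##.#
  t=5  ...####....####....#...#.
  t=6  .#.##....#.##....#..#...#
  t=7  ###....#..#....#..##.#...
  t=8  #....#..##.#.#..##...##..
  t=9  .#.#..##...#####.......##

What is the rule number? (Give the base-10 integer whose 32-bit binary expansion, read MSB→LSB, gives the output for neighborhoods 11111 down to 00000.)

708611971

  ##### -> .   bit 31 = 0  t=0,i=24
  ####. -> .   bit 30 = 0  t=0,i=0
  ###.# -> #   bit 29 = 1  t=1,i=20
  ###.. -> .   bit 28 = 0  t=0,i=1
  ##.## -> #   bit 27 = 1  t=1,i=21
  ##.#. -> .   bit 26 = 0  t=1,i=4
  ##..# -> #   bit 25 = 1  t=0,i=2
  ##... -> .   bit 24 = 0  t=0,i=9
  #.### -> .   bit 23 = 0  t=0,i=6
  #.##. -> .   bit 22 = 0  t=1,i=22
  #.#.# -> #   bit 21 = 1  t=4,i=11
  #.#.. -> #   bit 20 = 1  t=1,i=5
  #..## -> #   bit 19 = 1  t=7,i=17
  #..#. -> #   bit 18 = 1  t=0,i=3
  #...# -> .   bit 17 = 0  t=1,i=0
  #.... -> .   bit 16 = 0  t=0,i=10
  .#### -> #   bit 15 = 1  t=0,i=23
  .###. -> .   bit 14 = 0  t=0,i=7
  .##.# -> .   bit 13 = 0  t=1,i=3
  .##.. -> .   bit 12 = 0  t=1,i=23
  .#.## -> #   bit 11 = 1  t=0,i=5
  .#.#. -> #   bit 10 = 1  t=4,i=12
  .#..# -> #   bit 9 = 1  t=3,i=8
  .#... -> #   bit 8 = 1  t=1,i=6
  ..### -> #   bit 7 = 1  t=0,i=22
  ..##. -> .   bit 6 = 0  t=1,i=2
  ..#.# -> .   bit 5 = 0  t=0,i=4
  ..#.. -> .   bit 4 = 0  t=3,i=7
  ...## -> .   bit 3 = 0  t=0,i=21
  ...#. -> .   bit 2 = 0  t=3,i=6
  ....# -> #   bit 1 = 1  t=0,i=20
  ..... -> #   bit 0 = 1  t=0,i=11
  bits 00101010001111001000111110000011 = 708611971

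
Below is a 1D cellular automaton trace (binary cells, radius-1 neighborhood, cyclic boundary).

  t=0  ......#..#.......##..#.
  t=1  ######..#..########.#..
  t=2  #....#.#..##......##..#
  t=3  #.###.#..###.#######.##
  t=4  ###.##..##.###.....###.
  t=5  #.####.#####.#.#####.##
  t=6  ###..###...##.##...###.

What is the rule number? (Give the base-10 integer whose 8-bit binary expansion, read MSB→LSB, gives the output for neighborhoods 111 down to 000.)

  nb ###: next=.  (t=1,i=1, bit7=0)
  nb ##.: next=#  (t=0,i=18, bit6=1)
  nb #.#: next=#  (t=1,i=19, bit5=1)
  nb #..: next=.  (t=0,i=7, bit4=0)
  nb .##: next=#  (t=0,i=17, bit3=1)
  nb .#.: next=.  (t=0,i=6, bit2=0)
  nb ..#: next=#  (t=0,i=5, bit1=1)
  nb ...: next=#  (t=0,i=0, bit0=1)
  bits 01101011 = 107

107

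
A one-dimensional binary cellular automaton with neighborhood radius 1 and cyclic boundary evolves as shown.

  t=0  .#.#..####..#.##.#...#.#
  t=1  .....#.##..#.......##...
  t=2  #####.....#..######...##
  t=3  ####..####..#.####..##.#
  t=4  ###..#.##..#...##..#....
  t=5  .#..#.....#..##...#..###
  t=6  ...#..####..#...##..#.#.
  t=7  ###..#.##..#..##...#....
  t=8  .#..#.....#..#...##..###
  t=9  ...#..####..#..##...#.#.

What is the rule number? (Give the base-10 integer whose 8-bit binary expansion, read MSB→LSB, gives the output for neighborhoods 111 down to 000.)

  ###|#  b7=1 t=0,i=7
  ##.|.  b6=0 t=0,i=9
  #.#|.  b5=0 t=0,i=0
  #..|.  b4=0 t=0,i=4
  .##|.  b3=0 t=0,i=6
  .#.|.  b2=0 t=0,i=1
  ..#|#  b1=1 t=0,i=5
  ...|#  b0=1 t=0,i=19
  bits 10000011 = 131

131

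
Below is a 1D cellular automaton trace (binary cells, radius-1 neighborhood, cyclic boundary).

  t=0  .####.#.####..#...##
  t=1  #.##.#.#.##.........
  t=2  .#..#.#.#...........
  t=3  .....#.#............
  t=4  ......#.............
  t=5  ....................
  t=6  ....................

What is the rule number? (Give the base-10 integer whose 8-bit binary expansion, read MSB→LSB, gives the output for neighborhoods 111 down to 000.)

  ### -> #   bit 7 = 1  t=0,i=2
  ##. -> .   bit 6 = 0  t=0,i=4
  #.# -> #   bit 5 = 1  t=0,i=0
  #.. -> .   bit 4 = 0  t=0,i=12
  .## -> .   bit 3 = 0  t=0,i=1
  .#. -> .   bit 2 = 0  t=0,i=6
  ..# -> .   bit 1 = 0  t=0,i=13
  ... -> .   bit 0 = 0  t=0,i=16
  bits 10100000 = 160

160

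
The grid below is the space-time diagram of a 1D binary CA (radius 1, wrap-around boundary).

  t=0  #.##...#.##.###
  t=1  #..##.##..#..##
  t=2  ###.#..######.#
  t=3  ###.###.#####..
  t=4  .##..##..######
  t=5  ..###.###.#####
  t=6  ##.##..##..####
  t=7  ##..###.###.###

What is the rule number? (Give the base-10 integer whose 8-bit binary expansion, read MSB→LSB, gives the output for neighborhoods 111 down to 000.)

  ###|#  b7=1 t=0,i=13
  ##.|#  b6=1 t=0,i=0
  #.#|.  b5=0 t=0,i=1
  #..|#  b4=1 t=0,i=4
  .##|.  b3=0 t=0,i=2
  .#.|#  b2=1 t=0,i=7
  ..#|#  b1=1 t=0,i=6
  ...|.  b0=0 t=0,i=5
  bits 11010110 = 214

214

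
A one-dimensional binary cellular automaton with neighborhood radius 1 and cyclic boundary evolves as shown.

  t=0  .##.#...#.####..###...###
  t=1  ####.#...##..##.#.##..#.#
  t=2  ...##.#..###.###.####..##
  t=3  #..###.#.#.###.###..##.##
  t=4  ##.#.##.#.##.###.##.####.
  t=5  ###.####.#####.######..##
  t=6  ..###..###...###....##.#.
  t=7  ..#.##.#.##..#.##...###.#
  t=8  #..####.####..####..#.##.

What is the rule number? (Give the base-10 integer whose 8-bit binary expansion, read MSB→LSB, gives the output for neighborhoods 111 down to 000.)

120

  nb ###: next=.  (t=0,i=11, bit7=0)
  nb ##.: next=#  (t=0,i=2, bit6=1)
  nb #.#: next=#  (t=0,i=0, bit5=1)
  nb #..: next=#  (t=0,i=5, bit4=1)
  nb .##: next=#  (t=0,i=1, bit3=1)
  nb .#.: next=.  (t=0,i=4, bit2=0)
  nb ..#: next=.  (t=0,i=7, bit1=0)
  nb ...: next=.  (t=0,i=6, bit0=0)
  bits 01111000 = 120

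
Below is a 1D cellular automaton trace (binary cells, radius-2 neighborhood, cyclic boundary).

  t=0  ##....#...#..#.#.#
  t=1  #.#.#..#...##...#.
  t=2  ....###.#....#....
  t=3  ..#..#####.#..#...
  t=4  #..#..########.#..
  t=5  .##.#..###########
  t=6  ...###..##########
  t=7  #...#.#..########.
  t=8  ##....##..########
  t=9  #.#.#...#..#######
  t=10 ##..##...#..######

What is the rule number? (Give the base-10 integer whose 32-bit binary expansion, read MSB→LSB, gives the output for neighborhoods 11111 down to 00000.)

  #####|#  b31=1 t=3,i=7
  ####.|#  b30=1 t=3,i=8
  ###.#|#  b29=1 t=2,i=6
  ###..|.  b28=0 t=0,i=1
  ##.##|.  b27=0 t=5,i=0
  ##.#.|#  b26=1 t=2,i=7
  ##..#|#  b25=1 t=6,i=6
  ##...|#  b24=1 t=0,i=2
  #.###|.  b23=0 t=0,i=17
  #.##.|.  b22=0 t=5,i=1
  #.#.#|.  b21=0 t=0,i=15
  #.#..|#  b20=1 t=1,i=4
  #..##|.  b19=0 t=3,i=4
  #..#.|#  b18=1 t=0,i=12
  #...#|.  b17=0 t=0,i=8
  #....|.  b16=0 t=0,i=3
  .####|#  b15=1 t=3,i=6
  .###.|#  b14=1 t=0,i=0
  .##.#|.  b13=0 t=5,i=2
  .##..|.  b12=0 t=1,i=12
  .#.##|#  b11=1 t=0,i=16
  .#.#.|.  b10=0 t=0,i=14
  .#..#|#  b9=1 t=0,i=11
  .#...|#  b8=1 t=0,i=7
  ..###|.  b7=0 t=2,i=4
  ..##.|.  b6=0 t=1,i=11
  ..#.#|.  b5=0 t=0,i=13
  ..#..|.  b4=0 t=0,i=6
  ...##|.  b3=0 t=1,i=10
  ...#.|.  b2=0 t=0,i=5
  ....#|#  b1=1 t=0,i=4
  .....|.  b0=0 t=2,i=0
  bits 11100111000101001100101100000010 = 3876899586

3876899586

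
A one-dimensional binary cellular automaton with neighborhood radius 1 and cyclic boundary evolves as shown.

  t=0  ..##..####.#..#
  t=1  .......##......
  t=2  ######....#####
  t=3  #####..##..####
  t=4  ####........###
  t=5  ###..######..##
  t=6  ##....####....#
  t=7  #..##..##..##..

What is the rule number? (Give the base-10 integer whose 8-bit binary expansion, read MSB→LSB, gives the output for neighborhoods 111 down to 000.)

129

  nb ###: next=#  (t=0,i=7, bit7=1)
  nb ##.: next=.  (t=0,i=3, bit6=0)
  nb #.#: next=.  (t=0,i=10, bit5=0)
  nb #..: next=.  (t=0,i=0, bit4=0)
  nb .##: next=.  (t=0,i=2, bit3=0)
  nb .#.: next=.  (t=0,i=11, bit2=0)
  nb ..#: next=.  (t=0,i=1, bit1=0)
  nb ...: next=#  (t=1,i=0, bit0=1)
  bits 10000001 = 129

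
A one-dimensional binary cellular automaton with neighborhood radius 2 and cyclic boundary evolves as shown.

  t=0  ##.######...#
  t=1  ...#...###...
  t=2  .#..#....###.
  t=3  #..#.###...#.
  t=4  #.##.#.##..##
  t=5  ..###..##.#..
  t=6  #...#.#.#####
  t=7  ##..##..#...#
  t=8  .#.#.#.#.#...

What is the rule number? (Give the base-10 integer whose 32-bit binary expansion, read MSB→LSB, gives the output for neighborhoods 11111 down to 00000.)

  nb #####: next=.  (t=0,i=5, bit31=0)
  nb ####.: next=#  (t=0,i=7, bit30=1)
  nb ###.#: next=.  (t=0,i=1, bit29=0)
  nb ###..: next=#  (t=0,i=8, bit28=1)
  nb ##.##: next=.  (t=0,i=2, bit27=0)
  nb ##.#.: next=#  (t=4,i=4, bit26=1)
  nb ##..#: next=.  (t=2,i=12, bit25=0)
  nb ##...: next=#  (t=0,i=9, bit24=1)
  nb #.###: next=#  (t=0,i=3, bit23=1)
  nb #.##.: next=#  (t=4,i=2, bit22=1)
  nb #.#.#: next=.  (t=4,i=5, bit21=0)
  nb #.#..: next=#  (t=3,i=0, bit20=1)
  nb #..##: next=#  (t=4,i=10, bit19=1)
  nb #..#.: next=#  (t=2,i=0, bit18=1)
  nb #...#: next=.  (t=0,i=10, bit17=0)
  nb #....: next=#  (t=1,i=11, bit16=1)
  nb .####: next=.  (t=0,i=4, bit15=0)
  nb .###.: next=.  (t=0,i=0, bit14=0)
  nb .##.#: next=#  (t=4,i=3, bit13=1)
  nb .##..: next=#  (t=4,i=8, bit12=1)
  nb .#.##: next=.  (t=3,i=4, bit11=0)
  nb .#.#.: next=#  (t=3,i=12, bit10=1)
  nb .#..#: next=.  (t=2,i=2, bit9=0)
  nb .#...: next=#  (t=1,i=4, bit8=1)
  nb ..###: next=.  (t=0,i=12, bit7=0)
  nb ..##.: next=.  (t=5,i=7, bit6=0)
  nb ..#.#: next=#  (t=3,i=3, bit5=1)
  nb ..#..: next=.  (t=1,i=3, bit4=0)
  nb ...##: next=.  (t=0,i=11, bit3=0)
  nb ...#.: next=.  (t=1,i=2, bit2=0)
  nb ....#: next=#  (t=1,i=1, bit1=1)
  nb .....: next=.  (t=1,i=0, bit0=0)
  bits 01010101110111010011010100100010 = 1440560418

1440560418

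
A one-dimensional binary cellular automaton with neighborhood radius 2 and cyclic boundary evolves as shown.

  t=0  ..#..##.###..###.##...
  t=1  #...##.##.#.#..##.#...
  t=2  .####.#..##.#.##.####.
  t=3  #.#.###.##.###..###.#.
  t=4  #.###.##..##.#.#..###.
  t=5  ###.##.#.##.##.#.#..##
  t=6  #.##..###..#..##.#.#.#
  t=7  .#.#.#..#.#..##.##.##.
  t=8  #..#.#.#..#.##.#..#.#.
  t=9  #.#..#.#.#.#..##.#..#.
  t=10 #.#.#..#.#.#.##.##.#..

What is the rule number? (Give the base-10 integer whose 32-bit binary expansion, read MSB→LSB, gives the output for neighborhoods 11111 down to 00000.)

  nb #####: next=#  (t=5,i=0, bit31=1)
  nb ####.: next=.  (t=2,i=3, bit30=0)
  nb ###.#: next=#  (t=0,i=15, bit29=1)
  nb ###..: next=#  (t=0,i=10, bit28=1)
  nb ##.##: next=#  (t=0,i=7, bit27=1)
  nb ##.#.: next=#  (t=1,i=9, bit26=1)
  nb ##..#: next=.  (t=0,i=11, bit25=0)
  nb ##...: next=.  (t=0,i=19, bit24=0)
  nb #.###: next=#  (t=0,i=8, bit23=1)
  nb #.##.: next=.  (t=0,i=17, bit22=0)
  nb #.#.#: next=#  (t=1,i=10, bit21=1)
  nb #.#..: next=#  (t=1,i=12, bit20=1)
  nb #..##: next=#  (t=0,i=4, bit19=1)
  nb #..#.: next=#  (t=6,i=10, bit18=1)
  nb #...#: next=#  (t=1,i=2, bit17=1)
  nb #....: next=.  (t=0,i=20, bit16=0)
  nb .####: next=#  (t=2,i=2, bit15=1)
  nb .###.: next=.  (t=0,i=9, bit14=0)
  nb .##.#: next=.  (t=0,i=6, bit13=0)
  nb .##..: next=#  (t=0,i=18, bit12=1)
  nb .#.##: next=#  (t=2,i=13, bit11=1)
  nb .#.#.: next=.  (t=1,i=11, bit10=0)
  nb .#..#: next=.  (t=0,i=3, bit9=0)
  nb .#...: next=#  (t=1,i=1, bit8=1)
  nb ..###: next=.  (t=0,i=13, bit7=0)
  nb ..##.: next=#  (t=0,i=5, bit6=1)
  nb ..#.#: next=.  (t=7,i=1, bit5=0)
  nb ..#..: next=.  (t=0,i=2, bit4=0)
  nb ...##: next=#  (t=1,i=3, bit3=1)
  nb ...#.: next=.  (t=0,i=1, bit2=0)
  nb ....#: next=#  (t=0,i=0, bit1=1)
  nb .....: next=.  (t=0,i=21, bit0=0)
  bits 10111100101111101001100101001010 = 3166607690

3166607690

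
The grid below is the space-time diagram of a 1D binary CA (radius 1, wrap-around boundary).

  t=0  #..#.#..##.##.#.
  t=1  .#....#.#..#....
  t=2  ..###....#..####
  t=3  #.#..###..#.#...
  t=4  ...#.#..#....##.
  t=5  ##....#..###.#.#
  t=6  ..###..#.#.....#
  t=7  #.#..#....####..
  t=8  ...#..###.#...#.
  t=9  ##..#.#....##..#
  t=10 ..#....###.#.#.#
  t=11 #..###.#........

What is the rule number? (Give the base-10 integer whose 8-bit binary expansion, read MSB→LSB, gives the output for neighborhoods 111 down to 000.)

  nb ###: next=.  (t=2,i=3, bit7=0)
  nb ##.: next=.  (t=0,i=9, bit6=0)
  nb #.#: next=.  (t=0,i=4, bit5=0)
  nb #..: next=#  (t=0,i=1, bit4=1)
  nb .##: next=#  (t=0,i=8, bit3=1)
  nb .#.: next=.  (t=0,i=0, bit2=0)
  nb ..#: next=.  (t=0,i=2, bit1=0)
  nb ...: next=#  (t=1,i=3, bit0=1)
  bits 00011001 = 25

25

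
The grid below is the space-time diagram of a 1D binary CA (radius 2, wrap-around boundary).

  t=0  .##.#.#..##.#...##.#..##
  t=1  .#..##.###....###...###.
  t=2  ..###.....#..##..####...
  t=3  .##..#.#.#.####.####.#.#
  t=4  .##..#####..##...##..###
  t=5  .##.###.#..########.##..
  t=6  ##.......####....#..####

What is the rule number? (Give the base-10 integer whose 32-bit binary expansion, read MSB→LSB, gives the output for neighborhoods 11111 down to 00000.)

1097504493

  #####|.  b31=0 t=4,i=7
  ####.|#  b30=1 t=2,i=19
  ###.#|.  b29=0 t=3,i=14
  ###..|.  b28=0 t=1,i=9
  ##.##|.  b27=0 t=0,i=0
  ##.#.|.  b26=0 t=0,i=3
  ##..#|.  b25=0 t=1,i=23
  ##...|#  b24=1 t=1,i=10
  #.###|.  b23=0 t=1,i=7
  #.##.|#  b22=1 t=0,i=1
  #.#.#|#  b21=1 t=0,i=4
  #.#..|.  b20=0 t=0,i=6
  #..##|#  b19=1 t=0,i=8
  #..#.|.  b18=0 t=1,i=0
  #...#|#  b17=1 t=0,i=14
  #....|.  b16=0 t=1,i=11
  .####|#  b15=1 t=2,i=18
  .###.|.  b14=0 t=1,i=8
  .##.#|.  b13=0 t=0,i=2
  .##..|#  b12=1 t=2,i=14
  .#.##|.  b11=0 t=3,i=0
  .#.#.|#  b10=1 t=0,i=5
  .#..#|#  b9=1 t=0,i=7
  .#...|.  b8=0 t=0,i=13
  ..###|#  b7=1 t=1,i=14
  ..##.|#  b6=1 t=0,i=9
  ..#.#|#  b5=1 t=3,i=5
  ..#..|.  b4=0 t=1,i=1
  ...##|#  b3=1 t=0,i=15
  ...#.|#  b2=1 t=2,i=9
  ....#|.  b1=0 t=1,i=12
  .....|#  b0=1 t=2,i=7
  bits 01000001011010101001011011101101 = 1097504493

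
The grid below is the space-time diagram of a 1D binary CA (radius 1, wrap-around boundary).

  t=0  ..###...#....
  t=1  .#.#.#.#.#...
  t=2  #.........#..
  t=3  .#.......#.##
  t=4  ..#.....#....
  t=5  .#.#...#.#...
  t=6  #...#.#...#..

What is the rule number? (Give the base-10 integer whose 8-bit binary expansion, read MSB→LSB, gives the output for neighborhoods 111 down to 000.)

146

  ### -> #   bit 7 = 1  t=0,i=3
  ##. -> .   bit 6 = 0  t=0,i=4
  #.# -> .   bit 5 = 0  t=1,i=2
  #.. -> #   bit 4 = 1  t=0,i=5
  .## -> .   bit 3 = 0  t=0,i=2
  .#. -> .   bit 2 = 0  t=0,i=8
  ..# -> #   bit 1 = 1  t=0,i=1
  ... -> .   bit 0 = 0  t=0,i=0
  bits 10010010 = 146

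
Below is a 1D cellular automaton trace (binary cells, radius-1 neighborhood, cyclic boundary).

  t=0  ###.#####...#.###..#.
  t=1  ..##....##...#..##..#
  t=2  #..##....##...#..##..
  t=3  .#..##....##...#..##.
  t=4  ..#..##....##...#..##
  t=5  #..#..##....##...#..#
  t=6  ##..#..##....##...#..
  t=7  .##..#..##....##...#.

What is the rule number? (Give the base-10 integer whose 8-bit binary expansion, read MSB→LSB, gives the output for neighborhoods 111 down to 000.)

  ### -> .   bit 7 = 0  t=0,i=1
  ##. -> #   bit 6 = 1  t=0,i=2
  #.# -> #   bit 5 = 1  t=0,i=3
  #.. -> #   bit 4 = 1  t=0,i=9
  .## -> .   bit 3 = 0  t=0,i=0
  .#. -> .   bit 2 = 0  t=0,i=12
  ..# -> .   bit 1 = 0  t=0,i=11
  ... -> .   bit 0 = 0  t=0,i=10
  bits 01110000 = 112

112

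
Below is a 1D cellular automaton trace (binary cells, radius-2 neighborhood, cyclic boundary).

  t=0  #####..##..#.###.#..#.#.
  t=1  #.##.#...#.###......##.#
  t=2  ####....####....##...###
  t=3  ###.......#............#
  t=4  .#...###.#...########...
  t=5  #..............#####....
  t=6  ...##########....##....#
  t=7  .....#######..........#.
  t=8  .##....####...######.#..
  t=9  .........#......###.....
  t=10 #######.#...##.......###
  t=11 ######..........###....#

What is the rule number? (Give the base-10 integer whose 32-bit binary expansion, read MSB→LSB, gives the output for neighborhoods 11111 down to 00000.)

  nb #####: next=#  (t=0,i=2, bit31=1)
  nb ####.: next=#  (t=0,i=3, bit30=1)
  nb ###.#: next=.  (t=0,i=15, bit29=0)
  nb ###..: next=.  (t=0,i=4, bit28=0)
  nb ##.##: next=#  (t=1,i=1, bit27=1)
  nb ##.#.: next=.  (t=0,i=16, bit26=0)
  nb ##..#: next=#  (t=0,i=5, bit25=1)
  nb ##...: next=.  (t=1,i=14, bit24=0)
  nb #.###: next=#  (t=0,i=0, bit23=1)
  nb #.##.: next=#  (t=1,i=2, bit22=1)
  nb #.#.#: next=.  (t=0,i=22, bit21=0)
  nb #.#..: next=.  (t=0,i=17, bit20=0)
  nb #..##: next=.  (t=0,i=6, bit19=0)
  nb #..#.: next=.  (t=0,i=10, bit18=0)
  nb #...#: next=.  (t=1,i=7, bit17=0)
  nb #....: next=.  (t=1,i=15, bit16=0)
  nb .####: next=.  (t=0,i=1, bit15=0)
  nb .###.: next=.  (t=0,i=14, bit14=0)
  nb .##.#: next=#  (t=1,i=0, bit13=1)
  nb .##..: next=.  (t=0,i=8, bit12=0)
  nb .#.##: next=#  (t=0,i=12, bit11=1)
  nb .#.#.: next=#  (t=0,i=21, bit10=1)
  nb .#..#: next=.  (t=0,i=18, bit9=0)
  nb .#...: next=.  (t=1,i=6, bit8=0)
  nb ..###: next=.  (t=2,i=8, bit7=0)
  nb ..##.: next=.  (t=0,i=7, bit6=0)
  nb ..#.#: next=#  (t=0,i=11, bit5=1)
  nb ..#..: next=.  (t=3,i=10, bit4=0)
  nb ...##: next=.  (t=1,i=19, bit3=0)
  nb ...#.: next=#  (t=1,i=8, bit2=1)
  nb ....#: next=.  (t=1,i=18, bit1=0)
  nb .....: next=#  (t=1,i=16, bit0=1)
  bits 11001010110000000010110000100101 = 3401591845

3401591845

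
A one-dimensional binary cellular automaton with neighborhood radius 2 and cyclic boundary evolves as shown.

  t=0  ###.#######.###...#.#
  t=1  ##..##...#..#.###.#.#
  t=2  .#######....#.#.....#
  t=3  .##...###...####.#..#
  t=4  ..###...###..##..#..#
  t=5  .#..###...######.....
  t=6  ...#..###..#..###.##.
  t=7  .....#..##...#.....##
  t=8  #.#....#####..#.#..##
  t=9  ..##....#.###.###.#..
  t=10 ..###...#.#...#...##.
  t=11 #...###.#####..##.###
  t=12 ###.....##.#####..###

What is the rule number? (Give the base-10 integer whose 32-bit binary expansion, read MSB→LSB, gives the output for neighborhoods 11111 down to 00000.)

1402639713

  nb #####: next=.  (t=0,i=6, bit31=0)
  nb ####.: next=#  (t=0,i=1, bit30=1)
  nb ###.#: next=.  (t=0,i=2, bit29=0)
  nb ###..: next=#  (t=0,i=14, bit28=1)
  nb ##.##: next=.  (t=0,i=3, bit27=0)
  nb ##.#.: next=.  (t=1,i=17, bit26=0)
  nb ##..#: next=#  (t=1,i=2, bit25=1)
  nb ##...: next=#  (t=0,i=15, bit24=1)
  nb #.###: next=#  (t=0,i=4, bit23=1)
  nb #.##.: next=.  (t=3,i=1, bit22=0)
  nb #.#.#: next=.  (t=1,i=18, bit21=0)
  nb #.#..: next=#  (t=2,i=14, bit20=1)
  nb #..##: next=#  (t=1,i=3, bit19=1)
  nb #..#.: next=.  (t=1,i=11, bit18=0)
  nb #...#: next=#  (t=0,i=16, bit17=1)
  nb #....: next=.  (t=2,i=9, bit16=0)
  nb .####: next=#  (t=0,i=0, bit15=1)
  nb .###.: next=.  (t=0,i=13, bit14=0)
  nb .##.#: next=.  (t=11,i=16, bit13=0)
  nb .##..: next=#  (t=1,i=5, bit12=1)
  nb .#.##: next=.  (t=0,i=19, bit11=0)
  nb .#.#.: next=#  (t=2,i=13, bit10=1)
  nb .#..#: next=.  (t=1,i=10, bit9=0)
  nb .#...: next=#  (t=2,i=15, bit8=1)
  nb ..###: next=.  (t=3,i=6, bit7=0)
  nb ..##.: next=#  (t=1,i=4, bit6=1)
  nb ..#.#: next=#  (t=0,i=18, bit5=1)
  nb ..#..: next=.  (t=1,i=9, bit4=0)
  nb ...##: next=.  (t=3,i=5, bit3=0)
  nb ...#.: next=.  (t=0,i=17, bit2=0)
  nb ....#: next=.  (t=2,i=10, bit1=0)
  nb .....: next=#  (t=2,i=17, bit0=1)
  bits 01010011100110101001010101100001 = 1402639713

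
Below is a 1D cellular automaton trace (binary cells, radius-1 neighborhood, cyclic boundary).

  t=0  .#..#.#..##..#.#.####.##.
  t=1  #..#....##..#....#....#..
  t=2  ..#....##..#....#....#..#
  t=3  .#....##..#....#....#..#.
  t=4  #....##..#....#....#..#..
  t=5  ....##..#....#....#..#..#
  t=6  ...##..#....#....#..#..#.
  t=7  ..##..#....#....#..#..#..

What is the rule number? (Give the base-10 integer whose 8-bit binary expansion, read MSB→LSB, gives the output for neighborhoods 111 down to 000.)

10

  ###|.  b7=0 t=0,i=18
  ##.|.  b6=0 t=0,i=10
  #.#|.  b5=0 t=0,i=5
  #..|.  b4=0 t=0,i=2
  .##|#  b3=1 t=0,i=9
  .#.|.  b2=0 t=0,i=1
  ..#|#  b1=1 t=0,i=0
  ...|.  b0=0 t=1,i=5
  bits 00001010 = 10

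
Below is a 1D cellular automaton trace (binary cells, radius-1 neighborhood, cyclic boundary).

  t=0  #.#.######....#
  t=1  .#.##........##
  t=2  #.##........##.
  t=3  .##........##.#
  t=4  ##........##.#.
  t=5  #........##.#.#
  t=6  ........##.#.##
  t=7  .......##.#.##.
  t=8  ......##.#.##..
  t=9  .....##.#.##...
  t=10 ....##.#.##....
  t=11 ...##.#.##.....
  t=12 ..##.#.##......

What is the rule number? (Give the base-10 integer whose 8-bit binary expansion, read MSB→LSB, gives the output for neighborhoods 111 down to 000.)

42

  ###|.  b7=0 t=0,i=5
  ##.|.  b6=0 t=0,i=0
  #.#|#  b5=1 t=0,i=1
  #..|.  b4=0 t=0,i=10
  .##|#  b3=1 t=0,i=4
  .#.|.  b2=0 t=0,i=2
  ..#|#  b1=1 t=0,i=13
  ...|.  b0=0 t=0,i=11
  bits 00101010 = 42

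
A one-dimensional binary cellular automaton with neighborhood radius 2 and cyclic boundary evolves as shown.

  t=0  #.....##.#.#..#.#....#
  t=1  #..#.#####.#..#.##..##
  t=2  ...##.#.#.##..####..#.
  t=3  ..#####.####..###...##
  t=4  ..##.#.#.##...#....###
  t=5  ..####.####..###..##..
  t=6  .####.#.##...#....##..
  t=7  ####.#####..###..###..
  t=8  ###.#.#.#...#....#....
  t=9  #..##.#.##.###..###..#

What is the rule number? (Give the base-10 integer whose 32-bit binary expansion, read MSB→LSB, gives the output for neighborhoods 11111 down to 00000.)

1282456061

  #####|.  b31=0 t=1,i=7
  ####.|#  b30=1 t=1,i=8
  ###.#|.  b29=0 t=1,i=9
  ###..|.  b28=0 t=1,i=0
  ##.##|#  b27=1 t=3,i=7
  ##.#.|#  b26=1 t=0,i=8
  ##..#|.  b25=0 t=1,i=1
  ##...|.  b24=0 t=0,i=1
  #.###|.  b23=0 t=1,i=5
  #.##.|#  b22=1 t=1,i=16
  #.#.#|#  b21=1 t=0,i=9
  #.#..|#  b20=1 t=0,i=11
  #..##|.  b19=0 t=1,i=19
  #..#.|.  b18=0 t=0,i=13
  #...#|.  b17=0 t=3,i=18
  #....|.  b16=0 t=0,i=2
  .####|#  b15=1 t=1,i=6
  .###.|.  b14=0 t=1,i=21
  .##.#|#  b13=1 t=0,i=7
  .##..|#  b12=1 t=0,i=0
  .#.##|#  b11=1 t=1,i=4
  .#.#.|.  b10=0 t=0,i=10
  .#..#|.  b9=0 t=0,i=12
  .#...|#  b8=1 t=0,i=17
  ..###|#  b7=1 t=1,i=20
  ..##.|#  b6=1 t=0,i=6
  ..#.#|#  b5=1 t=0,i=14
  ..#..|#  b4=1 t=2,i=20
  ...##|#  b3=1 t=0,i=5
  ...#.|#  b2=1 t=4,i=13
  ....#|.  b1=0 t=0,i=4
  .....|#  b0=1 t=0,i=3
  bits 01001100011100001011100111111101 = 1282456061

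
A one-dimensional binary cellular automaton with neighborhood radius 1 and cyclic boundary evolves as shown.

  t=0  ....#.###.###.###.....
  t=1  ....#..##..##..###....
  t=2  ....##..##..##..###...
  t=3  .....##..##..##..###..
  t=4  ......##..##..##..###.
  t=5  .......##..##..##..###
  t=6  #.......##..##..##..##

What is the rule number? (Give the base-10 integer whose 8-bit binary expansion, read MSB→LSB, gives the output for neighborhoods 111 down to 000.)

  ###|#  b7=1 t=0,i=7
  ##.|#  b6=1 t=0,i=8
  #.#|.  b5=0 t=0,i=5
  #..|#  b4=1 t=0,i=17
  .##|.  b3=0 t=0,i=6
  .#.|#  b2=1 t=0,i=4
  ..#|.  b1=0 t=0,i=3
  ...|.  b0=0 t=0,i=0
  bits 11010100 = 212

212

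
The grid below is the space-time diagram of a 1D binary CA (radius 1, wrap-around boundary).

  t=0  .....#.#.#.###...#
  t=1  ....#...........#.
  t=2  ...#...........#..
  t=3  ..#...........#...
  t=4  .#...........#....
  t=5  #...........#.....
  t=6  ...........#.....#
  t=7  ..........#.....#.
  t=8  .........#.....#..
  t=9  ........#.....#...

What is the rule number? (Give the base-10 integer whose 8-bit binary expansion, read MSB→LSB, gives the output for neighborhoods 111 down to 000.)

2

  ### -> .   bit 7 = 0  t=0,i=12
  ##. -> .   bit 6 = 0  t=0,i=13
  #.# -> .   bit 5 = 0  t=0,i=6
  #.. -> .   bit 4 = 0  t=0,i=0
  .## -> .   bit 3 = 0  t=0,i=11
  .#. -> .   bit 2 = 0  t=0,i=5
  ..# -> #   bit 1 = 1  t=0,i=4
  ... -> .   bit 0 = 0  t=0,i=1
  bits 00000010 = 2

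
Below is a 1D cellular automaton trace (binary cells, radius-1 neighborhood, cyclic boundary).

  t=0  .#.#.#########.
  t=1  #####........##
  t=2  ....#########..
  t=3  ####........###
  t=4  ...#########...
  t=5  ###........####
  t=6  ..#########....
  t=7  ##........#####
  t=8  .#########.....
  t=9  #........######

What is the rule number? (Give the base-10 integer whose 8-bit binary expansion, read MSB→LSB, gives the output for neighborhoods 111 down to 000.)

  [7] ### => .  t=0,i=6
  [6] ##. => #  t=0,i=13
  [5] #.# => #  t=0,i=2
  [4] #.. => #  t=0,i=14
  [3] .## => .  t=0,i=5
  [2] .#. => #  t=0,i=1
  [1] ..# => #  t=0,i=0
  [0] ... => #  t=1,i=6
  bits 01110111 = 119

119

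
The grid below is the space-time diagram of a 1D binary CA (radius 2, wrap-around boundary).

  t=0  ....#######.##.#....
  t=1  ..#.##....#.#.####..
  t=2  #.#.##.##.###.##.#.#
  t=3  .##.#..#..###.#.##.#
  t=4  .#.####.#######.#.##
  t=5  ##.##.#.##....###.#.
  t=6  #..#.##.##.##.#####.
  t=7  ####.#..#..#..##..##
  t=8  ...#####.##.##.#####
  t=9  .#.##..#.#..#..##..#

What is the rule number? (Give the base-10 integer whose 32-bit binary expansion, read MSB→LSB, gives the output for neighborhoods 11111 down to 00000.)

922736546

  #####|.  b31=0 t=0,i=6
  ####.|.  b30=0 t=0,i=9
  ###.#|#  b29=1 t=0,i=10
  ###..|#  b28=1 t=1,i=17
  ##.##|.  b27=0 t=0,i=11
  ##.#.|#  b26=1 t=0,i=14
  ##..#|#  b25=1 t=7,i=16
  ##...|.  b24=0 t=1,i=6
  #.###|#  b23=1 t=1,i=14
  #.##.|#  b22=1 t=0,i=12
  #.#.#|#  b21=1 t=1,i=12
  #.#..|#  b20=1 t=0,i=15
  #..##|#  b19=1 t=3,i=9
  #..#.|#  b18=1 t=3,i=6
  #...#|#  b17=1 t=8,i=1
  #....|#  b16=1 t=0,i=17
  .####|#  b15=1 t=0,i=5
  .###.|#  b14=1 t=2,i=11
  .##.#|.  b13=0 t=0,i=13
  .##..|#  b12=1 t=1,i=5
  .#.##|.  b11=0 t=1,i=3
  .#.#.|#  b10=1 t=1,i=11
  .#..#|#  b9=1 t=3,i=5
  .#...|#  b8=1 t=0,i=16
  ..###|#  b7=1 t=0,i=4
  ..##.|.  b6=0 t=7,i=14
  ..#.#|#  b5=1 t=1,i=2
  ..#..|.  b4=0 t=3,i=7
  ...##|.  b3=0 t=0,i=3
  ...#.|.  b2=0 t=1,i=1
  ....#|#  b1=1 t=0,i=2
  .....|.  b0=0 t=0,i=0
  bits 00110110111111111101011110100010 = 922736546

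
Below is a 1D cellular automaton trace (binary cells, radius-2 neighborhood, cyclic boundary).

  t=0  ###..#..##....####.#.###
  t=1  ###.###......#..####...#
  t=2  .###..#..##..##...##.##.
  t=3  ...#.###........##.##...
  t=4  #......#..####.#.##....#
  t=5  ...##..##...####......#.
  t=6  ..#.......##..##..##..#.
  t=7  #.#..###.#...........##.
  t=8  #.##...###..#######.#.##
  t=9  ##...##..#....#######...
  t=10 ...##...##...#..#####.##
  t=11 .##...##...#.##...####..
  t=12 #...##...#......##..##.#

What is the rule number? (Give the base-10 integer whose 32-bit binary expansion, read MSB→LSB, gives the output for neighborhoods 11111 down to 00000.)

  ##### -> #   bit 31 = 1  t=0,i=0
  ####. -> #   bit 30 = 1  t=0,i=1
  ###.# -> #   bit 29 = 1  t=0,i=17
  ###.. -> #   bit 28 = 1  t=0,i=2
  ##.## -> #   bit 27 = 1  t=1,i=3
  ##.#. -> #   bit 26 = 1  t=0,i=18
  ##..# -> .   bit 25 = 0  t=0,i=3
  ##... -> .   bit 24 = 0  t=0,i=10
  #.### -> .   bit 23 = 0  t=0,i=21
  #.##. -> .   bit 22 = 0  t=2,i=21
  #.#.# -> #   bit 21 = 1  t=0,i=19
  #.#.. -> #   bit 20 = 1  t=7,i=2
  #..## -> .   bit 19 = 0  t=0,i=7
  #..#. -> #   bit 18 = 1  t=0,i=4
  #...# -> #   bit 17 = 1  t=1,i=21
  #.... -> .   bit 16 = 0  t=0,i=11
  .#### -> .   bit 15 = 0  t=0,i=15
  .###. -> .   bit 14 = 0  t=1,i=5
  .##.# -> #   bit 13 = 1  t=2,i=19
  .##.. -> .   bit 12 = 0  t=0,i=9
  .#.## -> .   bit 11 = 0  t=0,i=20
  .#.#. -> .   bit 10 = 0  t=7,i=1
  .#..# -> #   bit 9 = 1  t=0,i=6
  .#... -> .   bit 8 = 0  t=5,i=23
  ..### -> .   bit 7 = 0  t=0,i=14
  ..##. -> .   bit 6 = 0  t=0,i=8
  ..#.# -> .   bit 5 = 0  t=3,i=3
  ..#.. -> #   bit 4 = 1  t=0,i=5
  ...## -> #   bit 3 = 1  t=0,i=13
  ...#. -> .   bit 2 = 0  t=1,i=12
  ....# -> .   bit 1 = 0  t=0,i=12
  ..... -> #   bit 0 = 1  t=1,i=9
  bits 11111100001101100010001000011001 = 4231406105

4231406105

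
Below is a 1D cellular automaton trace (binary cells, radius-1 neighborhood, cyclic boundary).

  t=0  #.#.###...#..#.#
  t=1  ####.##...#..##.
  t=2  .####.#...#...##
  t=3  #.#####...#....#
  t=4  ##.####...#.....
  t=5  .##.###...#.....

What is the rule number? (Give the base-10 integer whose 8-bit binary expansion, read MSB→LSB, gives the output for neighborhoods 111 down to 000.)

  [7] ### => #  t=0,i=5
  [6] ##. => #  t=0,i=0
  [5] #.# => #  t=0,i=1
  [4] #.. => .  t=0,i=7
  [3] .## => .  t=0,i=4
  [2] .#. => #  t=0,i=2
  [1] ..# => .  t=0,i=9
  [0] ... => .  t=0,i=8
  bits 11100100 = 228

228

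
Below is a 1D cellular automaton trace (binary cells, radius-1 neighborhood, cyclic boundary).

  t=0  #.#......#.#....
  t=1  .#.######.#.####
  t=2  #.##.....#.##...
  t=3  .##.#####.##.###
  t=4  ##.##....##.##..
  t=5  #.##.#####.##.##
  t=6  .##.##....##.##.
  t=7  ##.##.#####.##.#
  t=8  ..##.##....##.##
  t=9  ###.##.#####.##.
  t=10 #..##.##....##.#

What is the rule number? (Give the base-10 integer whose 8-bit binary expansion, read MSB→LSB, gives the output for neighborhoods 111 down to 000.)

59

  ###|.  b7=0 t=1,i=4
  ##.|.  b6=0 t=1,i=8
  #.#|#  b5=1 t=0,i=1
  #..|#  b4=1 t=0,i=3
  .##|#  b3=1 t=1,i=3
  .#.|.  b2=0 t=0,i=0
  ..#|#  b1=1 t=0,i=8
  ...|#  b0=1 t=0,i=4
  bits 00111011 = 59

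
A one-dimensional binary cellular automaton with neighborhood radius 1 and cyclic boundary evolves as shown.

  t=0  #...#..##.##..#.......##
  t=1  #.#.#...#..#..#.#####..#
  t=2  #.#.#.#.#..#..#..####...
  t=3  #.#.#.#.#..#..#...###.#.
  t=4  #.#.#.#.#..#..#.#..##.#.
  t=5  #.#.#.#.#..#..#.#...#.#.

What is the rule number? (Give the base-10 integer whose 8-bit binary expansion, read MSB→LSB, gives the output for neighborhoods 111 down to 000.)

  ### -> #   bit 7 = 1  t=0,i=23
  ##. -> #   bit 6 = 1  t=0,i=0
  #.# -> .   bit 5 = 0  t=0,i=9
  #.. -> .   bit 4 = 0  t=0,i=1
  .## -> .   bit 3 = 0  t=0,i=7
  .#. -> #   bit 2 = 1  t=0,i=4
  ..# -> .   bit 1 = 0  t=0,i=3
  ... -> #   bit 0 = 1  t=0,i=2
  bits 11000101 = 197

197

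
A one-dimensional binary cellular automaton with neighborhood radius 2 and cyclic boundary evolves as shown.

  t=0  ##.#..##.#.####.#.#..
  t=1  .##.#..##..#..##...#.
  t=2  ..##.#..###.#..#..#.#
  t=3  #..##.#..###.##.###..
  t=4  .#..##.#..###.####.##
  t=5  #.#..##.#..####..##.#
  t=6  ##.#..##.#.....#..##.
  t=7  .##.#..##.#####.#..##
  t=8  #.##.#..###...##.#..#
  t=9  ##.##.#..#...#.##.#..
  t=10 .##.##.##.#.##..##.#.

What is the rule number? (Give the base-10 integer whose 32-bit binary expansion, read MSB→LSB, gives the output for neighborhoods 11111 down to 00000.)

  ##### -> .   bit 31 = 0  t=7,i=12
  ####. -> .   bit 30 = 0  t=0,i=13
  ###.# -> #   bit 29 = 1  t=0,i=14
  ###.. -> .   bit 28 = 0  t=3,i=18
  ##.## -> #   bit 27 = 1  t=3,i=12
  ##.#. -> #   bit 26 = 1  t=0,i=2
  ##..# -> #   bit 25 = 1  t=1,i=9
  ##... -> .   bit 24 = 0  t=1,i=16
  #.### -> #   bit 23 = 1  t=0,i=11
  #.##. -> .   bit 22 = 0  t=3,i=13
  #.#.# -> .   bit 21 = 0  t=0,i=9
  #.#.. -> .   bit 20 = 0  t=0,i=3
  #..## -> .   bit 19 = 0  t=0,i=5
  #..#. -> #   bit 18 = 1  t=1,i=10
  #...# -> .   bit 17 = 0  t=1,i=17
  #.... -> #   bit 16 = 1  t=6,i=11
  .#### -> .   bit 15 = 0  t=0,i=12
  .###. -> #   bit 14 = 1  t=2,i=9
  .##.# -> #   bit 13 = 1  t=0,i=1
  .##.. -> #   bit 12 = 1  t=1,i=8
  .#.## -> .   bit 11 = 0  t=0,i=10
  .#.#. -> .   bit 10 = 0  t=0,i=17
  .#..# -> #   bit 9 = 1  t=0,i=4
  .#... -> #   bit 8 = 1  t=6,i=10
  ..### -> .   bit 7 = 0  t=2,i=8
  ..##. -> .   bit 6 = 0  t=0,i=0
  ..#.# -> #   bit 5 = 1  t=2,i=18
  ..#.. -> .   bit 4 = 0  t=1,i=11
  ...## -> #   bit 3 = 1  t=8,i=13
  ...#. -> #   bit 2 = 1  t=1,i=18
  ....# -> #   bit 1 = 1  t=6,i=13
  ..... -> #   bit 0 = 1  t=6,i=12
  bits 00101110100001010111001100101111 = 780497711

780497711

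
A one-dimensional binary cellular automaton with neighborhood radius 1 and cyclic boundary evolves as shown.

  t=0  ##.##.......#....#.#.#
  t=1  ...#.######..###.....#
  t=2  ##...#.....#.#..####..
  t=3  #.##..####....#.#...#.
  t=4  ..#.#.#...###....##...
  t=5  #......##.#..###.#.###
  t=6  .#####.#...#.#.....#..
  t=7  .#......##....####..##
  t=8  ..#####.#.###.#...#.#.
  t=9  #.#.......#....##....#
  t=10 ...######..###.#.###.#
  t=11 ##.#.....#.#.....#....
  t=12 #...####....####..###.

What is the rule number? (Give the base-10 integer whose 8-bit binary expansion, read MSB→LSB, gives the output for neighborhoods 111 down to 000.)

25

  ### -> .   bit 7 = 0  t=0,i=0
  ##. -> .   bit 6 = 0  t=0,i=1
  #.# -> .   bit 5 = 0  t=0,i=2
  #.. -> #   bit 4 = 1  t=0,i=5
  .## -> #   bit 3 = 1  t=0,i=3
  .#. -> .   bit 2 = 0  t=0,i=12
  ..# -> .   bit 1 = 0  t=0,i=11
  ... -> #   bit 0 = 1  t=0,i=6
  bits 00011001 = 25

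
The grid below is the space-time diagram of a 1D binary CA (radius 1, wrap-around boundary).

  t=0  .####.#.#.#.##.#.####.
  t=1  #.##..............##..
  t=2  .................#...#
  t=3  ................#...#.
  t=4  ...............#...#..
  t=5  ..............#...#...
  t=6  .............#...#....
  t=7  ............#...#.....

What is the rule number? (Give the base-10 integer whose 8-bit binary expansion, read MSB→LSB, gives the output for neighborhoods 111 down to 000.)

  [7] ### => #  t=0,i=2
  [6] ##. => .  t=0,i=4
  [5] #.# => .  t=0,i=5
  [4] #.. => .  t=0,i=21
  [3] .## => .  t=0,i=1
  [2] .#. => .  t=0,i=6
  [1] ..# => #  t=0,i=0
  [0] ... => .  t=1,i=5
  bits 10000010 = 130

130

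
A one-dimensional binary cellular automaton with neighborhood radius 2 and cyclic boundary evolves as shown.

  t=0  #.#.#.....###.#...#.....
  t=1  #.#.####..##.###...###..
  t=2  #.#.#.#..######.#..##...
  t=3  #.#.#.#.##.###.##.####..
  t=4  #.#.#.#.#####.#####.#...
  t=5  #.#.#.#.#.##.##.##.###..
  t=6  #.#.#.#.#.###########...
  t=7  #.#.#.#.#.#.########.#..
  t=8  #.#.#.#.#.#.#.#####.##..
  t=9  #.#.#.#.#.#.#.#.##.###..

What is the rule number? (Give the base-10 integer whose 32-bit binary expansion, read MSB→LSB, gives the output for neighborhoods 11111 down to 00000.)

3455676897

  nb #####: next=#  (t=2,i=11, bit31=1)
  nb ####.: next=#  (t=1,i=6, bit30=1)
  nb ###.#: next=.  (t=0,i=12, bit29=0)
  nb ###..: next=.  (t=1,i=7, bit28=0)
  nb ##.##: next=#  (t=1,i=12, bit27=1)
  nb ##.#.: next=#  (t=0,i=13, bit26=1)
  nb ##..#: next=.  (t=1,i=8, bit25=0)
  nb ##...: next=#  (t=1,i=16, bit24=1)
  nb #.###: next=#  (t=1,i=4, bit23=1)
  nb #.##.: next=#  (t=3,i=8, bit22=1)
  nb #.#.#: next=#  (t=0,i=2, bit21=1)
  nb #.#..: next=#  (t=0,i=4, bit20=1)
  nb #..##: next=#  (t=1,i=9, bit19=1)
  nb #..#.: next=.  (t=1,i=23, bit18=0)
  nb #...#: next=.  (t=0,i=16, bit17=0)
  nb #....: next=#  (t=0,i=6, bit16=1)
  nb .####: next=.  (t=1,i=5, bit15=0)
  nb .###.: next=#  (t=0,i=11, bit14=1)
  nb .##.#: next=#  (t=1,i=11, bit13=1)
  nb .##..: next=#  (t=2,i=20, bit12=1)
  nb .#.##: next=.  (t=1,i=3, bit11=0)
  nb .#.#.: next=.  (t=0,i=1, bit10=0)
  nb .#..#: next=.  (t=2,i=7, bit9=0)
  nb .#...: next=#  (t=0,i=5, bit8=1)
  nb ..###: next=#  (t=0,i=10, bit7=1)
  nb ..##.: next=#  (t=1,i=10, bit6=1)
  nb ..#.#: next=#  (t=0,i=0, bit5=1)
  nb ..#..: next=.  (t=0,i=18, bit4=0)
  nb ...##: next=.  (t=0,i=9, bit3=0)
  nb ...#.: next=.  (t=0,i=17, bit2=0)
  nb ....#: next=.  (t=0,i=8, bit1=0)
  nb .....: next=#  (t=0,i=7, bit0=1)
  bits 11001101111110010111000111100001 = 3455676897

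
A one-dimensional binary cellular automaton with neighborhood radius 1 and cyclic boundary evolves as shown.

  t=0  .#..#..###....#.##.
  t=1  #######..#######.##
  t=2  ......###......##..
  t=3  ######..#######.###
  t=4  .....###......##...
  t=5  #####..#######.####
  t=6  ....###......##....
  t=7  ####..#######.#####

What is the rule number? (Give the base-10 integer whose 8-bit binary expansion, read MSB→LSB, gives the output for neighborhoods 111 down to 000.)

119

  ###|.  b7=0 t=0,i=8
  ##.|#  b6=1 t=0,i=9
  #.#|#  b5=1 t=0,i=15
  #..|#  b4=1 t=0,i=2
  .##|.  b3=0 t=0,i=7
  .#.|#  b2=1 t=0,i=1
  ..#|#  b1=1 t=0,i=0
  ...|#  b0=1 t=0,i=11
  bits 01110111 = 119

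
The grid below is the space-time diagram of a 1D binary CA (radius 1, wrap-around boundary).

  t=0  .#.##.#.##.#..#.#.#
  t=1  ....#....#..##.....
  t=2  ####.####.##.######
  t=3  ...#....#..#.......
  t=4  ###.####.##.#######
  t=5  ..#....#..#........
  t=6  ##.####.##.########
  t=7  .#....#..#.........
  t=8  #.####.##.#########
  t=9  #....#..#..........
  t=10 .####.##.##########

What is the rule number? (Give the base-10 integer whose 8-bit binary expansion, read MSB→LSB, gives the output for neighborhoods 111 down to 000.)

83

  [7] ### => .  t=2,i=0
  [6] ##. => #  t=0,i=4
  [5] #.# => .  t=0,i=0
  [4] #.. => #  t=0,i=12
  [3] .## => .  t=0,i=3
  [2] .#. => .  t=0,i=1
  [1] ..# => #  t=0,i=13
  [0] ... => #  t=1,i=0
  bits 01010011 = 83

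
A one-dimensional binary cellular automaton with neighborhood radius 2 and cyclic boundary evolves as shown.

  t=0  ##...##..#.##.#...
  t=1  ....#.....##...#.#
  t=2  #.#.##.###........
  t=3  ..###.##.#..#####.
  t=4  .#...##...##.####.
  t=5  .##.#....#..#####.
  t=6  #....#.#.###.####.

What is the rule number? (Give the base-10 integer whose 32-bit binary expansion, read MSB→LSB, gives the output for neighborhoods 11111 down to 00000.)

  nb #####: next=#  (t=3,i=14, bit31=1)
  nb ####.: next=#  (t=3,i=15, bit30=1)
  nb ###.#: next=.  (t=3,i=4, bit29=0)
  nb ###..: next=#  (t=2,i=9, bit28=1)
  nb ##.##: next=#  (t=2,i=6, bit27=1)
  nb ##.#.: next=.  (t=0,i=13, bit26=0)
  nb ##..#: next=.  (t=0,i=7, bit25=0)
  nb ##...: next=.  (t=0,i=2, bit24=0)
  nb #.###: next=#  (t=2,i=7, bit23=1)
  nb #.##.: next=#  (t=0,i=11, bit22=1)
  nb #.#.#: next=#  (t=2,i=2, bit21=1)
  nb #.#..: next=.  (t=0,i=14, bit20=0)
  nb #..##: next=#  (t=3,i=11, bit19=1)
  nb #..#.: next=.  (t=0,i=8, bit18=0)
  nb #...#: next=.  (t=0,i=3, bit17=0)
  nb #....: next=.  (t=1,i=1, bit16=0)
  nb .####: next=#  (t=3,i=13, bit15=1)
  nb .###.: next=.  (t=2,i=8, bit14=0)
  nb .##.#: next=.  (t=0,i=12, bit13=0)
  nb .##..: next=.  (t=0,i=1, bit12=0)
  nb .#.##: next=#  (t=0,i=10, bit11=1)
  nb .#.#.: next=.  (t=1,i=16, bit10=0)
  nb .#..#: next=#  (t=3,i=10, bit9=1)
  nb .#...: next=#  (t=0,i=15, bit8=1)
  nb ..###: next=.  (t=3,i=2, bit7=0)
  nb ..##.: next=.  (t=0,i=0, bit6=0)
  nb ..#.#: next=.  (t=0,i=9, bit5=0)
  nb ..#..: next=#  (t=1,i=4, bit4=1)
  nb ...##: next=#  (t=0,i=4, bit3=1)
  nb ...#.: next=.  (t=1,i=3, bit2=0)
  nb ....#: next=#  (t=1,i=2, bit1=1)
  nb .....: next=#  (t=1,i=7, bit0=1)
  bits 11011000111010001000101100011011 = 3639118619

3639118619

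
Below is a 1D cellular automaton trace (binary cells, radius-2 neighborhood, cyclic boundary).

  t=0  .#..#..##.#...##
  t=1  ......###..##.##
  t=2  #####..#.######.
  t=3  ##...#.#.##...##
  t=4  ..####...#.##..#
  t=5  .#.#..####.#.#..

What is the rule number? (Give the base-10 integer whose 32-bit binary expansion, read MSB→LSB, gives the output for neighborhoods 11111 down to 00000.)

734781799

  #####|.  b31=0 t=2,i=2
  ####.|.  b30=0 t=2,i=3
  ###.#|#  b29=1 t=2,i=14
  ###..|.  b28=0 t=1,i=8
  ##.##|#  b27=1 t=1,i=13
  ##.#.|.  b26=0 t=0,i=0
  ##..#|#  b25=1 t=1,i=9
  ##...|#  b24=1 t=1,i=0
  #.###|#  b23=1 t=2,i=0
  #.##.|#  b22=1 t=1,i=14
  #.#.#|.  b21=0 t=3,i=7
  #.#..|.  b20=0 t=0,i=1
  #..##|#  b19=1 t=0,i=6
  #..#.|.  b18=0 t=0,i=3
  #...#|#  b17=1 t=0,i=12
  #....|#  b16=1 t=1,i=1
  .####|#  b15=1 t=2,i=1
  .###.|#  b14=1 t=1,i=7
  .##.#|#  b13=1 t=0,i=8
  .##..|.  b12=0 t=1,i=15
  .#.##|.  b11=0 t=2,i=8
  .#.#.|.  b10=0 t=3,i=6
  .#..#|.  b9=0 t=0,i=2
  .#...|#  b8=1 t=0,i=11
  ..###|.  b7=0 t=1,i=6
  ..##.|#  b6=1 t=0,i=7
  ..#.#|#  b5=1 t=2,i=7
  ..#..|.  b4=0 t=0,i=4
  ...##|.  b3=0 t=0,i=13
  ...#.|#  b2=1 t=3,i=4
  ....#|#  b1=1 t=1,i=4
  .....|#  b0=1 t=1,i=2
  bits 00101011110010111110000101100111 = 734781799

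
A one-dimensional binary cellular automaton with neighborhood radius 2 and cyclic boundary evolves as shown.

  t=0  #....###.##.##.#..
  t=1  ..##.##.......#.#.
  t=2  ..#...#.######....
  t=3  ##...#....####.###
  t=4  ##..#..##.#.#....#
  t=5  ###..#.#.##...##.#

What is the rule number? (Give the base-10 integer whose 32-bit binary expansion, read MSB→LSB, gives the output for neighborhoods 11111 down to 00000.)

  #####|#  b31=1 t=2,i=10
  ####.|#  b30=1 t=2,i=12
  ###.#|.  b29=0 t=0,i=7
  ###..|#  b28=1 t=2,i=13
  ##.##|.  b27=0 t=0,i=8
  ##.#.|#  b26=1 t=0,i=14
  ##..#|#  b25=1 t=4,i=2
  ##...|.  b24=0 t=1,i=7
  #.###|.  b23=0 t=2,i=8
  #.##.|.  b22=0 t=0,i=9
  #.#.#|#  b21=1 t=4,i=10
  #.#..|.  b20=0 t=0,i=15
  #..##|.  b19=0 t=4,i=6
  #..#.|.  b18=0 t=0,i=17
  #...#|.  b17=0 t=1,i=0
  #....|#  b16=1 t=0,i=2
  .####|.  b15=0 t=2,i=9
  .###.|#  b14=1 t=0,i=6
  .##.#|.  b13=0 t=0,i=10
  .##..|#  b12=1 t=1,i=6
  .#.##|.  b11=0 t=2,i=7
  .#.#.|.  b10=0 t=1,i=15
  .#..#|#  b9=1 t=0,i=16
  .#...|.  b8=0 t=0,i=1
  ..###|#  b7=1 t=0,i=5
  ..##.|#  b6=1 t=1,i=2
  ..#.#|.  b5=0 t=1,i=14
  ..#..|.  b4=0 t=0,i=0
  ...##|.  b3=0 t=0,i=4
  ...#.|#  b2=1 t=1,i=13
  ....#|#  b1=1 t=0,i=3
  .....|#  b0=1 t=1,i=9
  bits 11010110001000010101001011000111 = 3592508103

3592508103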